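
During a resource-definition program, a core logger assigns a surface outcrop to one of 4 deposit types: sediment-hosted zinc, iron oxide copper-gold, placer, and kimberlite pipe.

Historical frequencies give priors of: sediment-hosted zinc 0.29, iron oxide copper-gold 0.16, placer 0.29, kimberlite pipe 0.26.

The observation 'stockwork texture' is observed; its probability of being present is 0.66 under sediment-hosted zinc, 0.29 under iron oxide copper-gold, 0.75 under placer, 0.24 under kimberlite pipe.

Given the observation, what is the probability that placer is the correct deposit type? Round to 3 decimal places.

Multiply each prior by the likelihood of the observation:
  sediment-hosted zinc: 0.29 × 0.66 = 0.1914
  iron oxide copper-gold: 0.16 × 0.29 = 0.0464
  placer: 0.29 × 0.75 = 0.2175
  kimberlite pipe: 0.26 × 0.24 = 0.0624
Marginal likelihood of the evidence = 0.5177.
P(placer | evidence) = 0.2175 / 0.5177 ≈ 0.420.

0.420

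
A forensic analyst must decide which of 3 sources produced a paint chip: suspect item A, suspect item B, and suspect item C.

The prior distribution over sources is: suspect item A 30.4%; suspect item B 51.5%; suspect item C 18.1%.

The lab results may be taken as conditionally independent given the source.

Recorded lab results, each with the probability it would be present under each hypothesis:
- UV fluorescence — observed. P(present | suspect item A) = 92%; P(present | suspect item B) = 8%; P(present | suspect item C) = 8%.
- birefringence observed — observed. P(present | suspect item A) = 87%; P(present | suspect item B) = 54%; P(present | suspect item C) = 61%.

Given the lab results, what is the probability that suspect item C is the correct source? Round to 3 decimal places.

By Bayes' rule with conditional independence, the unnormalized weight for each hypothesis is prior × ∏ likelihoods:
  suspect item A: 0.304 × 0.92 × 0.87 = 0.24332
  suspect item B: 0.515 × 0.08 × 0.54 = 0.022248
  suspect item C: 0.181 × 0.08 × 0.61 = 0.0088328
Marginal likelihood of the evidence = 0.2744.
P(suspect item C | evidence) = 0.0088328 / 0.2744 ≈ 0.032.

0.032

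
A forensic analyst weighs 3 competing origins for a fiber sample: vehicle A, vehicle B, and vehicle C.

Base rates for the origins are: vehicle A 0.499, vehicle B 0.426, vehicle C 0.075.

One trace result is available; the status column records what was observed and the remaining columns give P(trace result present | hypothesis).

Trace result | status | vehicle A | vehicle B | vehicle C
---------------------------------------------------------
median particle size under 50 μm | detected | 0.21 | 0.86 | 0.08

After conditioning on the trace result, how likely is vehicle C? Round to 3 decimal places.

0.013

For each hypothesis, the unnormalized posterior weight is prior × likelihood:
  vehicle A: 0.499 × 0.21 = 0.10479
  vehicle B: 0.426 × 0.86 = 0.36636
  vehicle C: 0.075 × 0.08 = 0.006
Normalizing constant Z = 0.10479 + 0.36636 + 0.006 = 0.47715.
P(vehicle C | evidence) = 0.006 / 0.47715 ≈ 0.013.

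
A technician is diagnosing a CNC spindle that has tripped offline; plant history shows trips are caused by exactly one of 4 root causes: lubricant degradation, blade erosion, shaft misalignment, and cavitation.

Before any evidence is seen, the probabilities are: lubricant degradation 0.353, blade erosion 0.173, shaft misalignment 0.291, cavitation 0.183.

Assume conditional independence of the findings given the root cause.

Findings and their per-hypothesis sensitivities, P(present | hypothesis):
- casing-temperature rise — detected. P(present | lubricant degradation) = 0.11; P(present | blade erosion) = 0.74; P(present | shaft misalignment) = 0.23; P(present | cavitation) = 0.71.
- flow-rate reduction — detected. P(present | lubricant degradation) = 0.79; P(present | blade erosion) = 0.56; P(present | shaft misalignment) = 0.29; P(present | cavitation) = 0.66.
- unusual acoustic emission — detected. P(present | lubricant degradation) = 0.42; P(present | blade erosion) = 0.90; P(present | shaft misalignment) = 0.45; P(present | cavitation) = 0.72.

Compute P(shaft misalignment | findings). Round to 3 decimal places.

For each hypothesis, the unnormalized posterior weight is prior × product of the finding likelihoods:
  lubricant degradation: 0.353 × 0.11 × 0.79 × 0.42 = 0.012884
  blade erosion: 0.173 × 0.74 × 0.56 × 0.90 = 0.064522
  shaft misalignment: 0.291 × 0.23 × 0.29 × 0.45 = 0.0087344
  cavitation: 0.183 × 0.71 × 0.66 × 0.72 = 0.061743
Normalizing constant Z = 0.012884 + 0.064522 + 0.0087344 + 0.061743 = 0.14788.
P(shaft misalignment | evidence) = 0.0087344 / 0.14788 ≈ 0.059.

0.059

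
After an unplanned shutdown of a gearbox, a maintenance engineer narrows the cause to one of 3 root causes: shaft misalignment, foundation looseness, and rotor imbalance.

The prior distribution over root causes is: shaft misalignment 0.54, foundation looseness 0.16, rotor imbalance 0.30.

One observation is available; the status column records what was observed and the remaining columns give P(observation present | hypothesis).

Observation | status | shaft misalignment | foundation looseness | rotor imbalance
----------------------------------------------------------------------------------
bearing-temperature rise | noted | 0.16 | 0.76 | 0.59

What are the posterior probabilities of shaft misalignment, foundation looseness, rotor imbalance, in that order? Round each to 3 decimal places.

By Bayes' rule, the unnormalized weight for each hypothesis is prior × likelihood:
  shaft misalignment: 0.54 × 0.16 = 0.0864
  foundation looseness: 0.16 × 0.76 = 0.1216
  rotor imbalance: 0.30 × 0.59 = 0.177
Normalizing constant Z = 0.0864 + 0.1216 + 0.177 = 0.385.
P(shaft misalignment | evidence) = 0.0864 / 0.385 ≈ 0.224
P(foundation looseness | evidence) = 0.1216 / 0.385 ≈ 0.316
P(rotor imbalance | evidence) = 0.177 / 0.385 ≈ 0.460

0.224, 0.316, 0.460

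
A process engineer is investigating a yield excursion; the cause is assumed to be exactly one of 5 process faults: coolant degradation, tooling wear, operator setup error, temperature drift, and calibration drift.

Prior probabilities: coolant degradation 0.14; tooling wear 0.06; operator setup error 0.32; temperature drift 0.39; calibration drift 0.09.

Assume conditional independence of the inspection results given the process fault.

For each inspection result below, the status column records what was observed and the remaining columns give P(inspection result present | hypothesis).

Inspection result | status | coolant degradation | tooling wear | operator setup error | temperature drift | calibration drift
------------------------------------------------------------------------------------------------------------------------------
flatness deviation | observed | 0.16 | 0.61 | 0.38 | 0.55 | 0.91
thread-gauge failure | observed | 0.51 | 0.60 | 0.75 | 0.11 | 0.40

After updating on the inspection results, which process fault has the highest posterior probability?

Multiply each prior by the joint likelihood of the inspection result pattern:
  coolant degradation: 0.14 × 0.16 × 0.51 = 0.011424
  tooling wear: 0.06 × 0.61 × 0.60 = 0.02196
  operator setup error: 0.32 × 0.38 × 0.75 = 0.0912
  temperature drift: 0.39 × 0.55 × 0.11 = 0.023595
  calibration drift: 0.09 × 0.91 × 0.40 = 0.03276
Normalizing constant Z = 0.011424 + 0.02196 + 0.0912 + 0.023595 + 0.03276 = 0.18094.
P(coolant degradation | evidence) ≈ 0.011424 / 0.18094 ≈ 0.063
P(tooling wear | evidence) ≈ 0.02196 / 0.18094 ≈ 0.121
P(operator setup error | evidence) ≈ 0.0912 / 0.18094 ≈ 0.504
P(temperature drift | evidence) ≈ 0.023595 / 0.18094 ≈ 0.130
P(calibration drift | evidence) ≈ 0.03276 / 0.18094 ≈ 0.181
The largest is 0.504, so operator setup error is most probable.

operator setup error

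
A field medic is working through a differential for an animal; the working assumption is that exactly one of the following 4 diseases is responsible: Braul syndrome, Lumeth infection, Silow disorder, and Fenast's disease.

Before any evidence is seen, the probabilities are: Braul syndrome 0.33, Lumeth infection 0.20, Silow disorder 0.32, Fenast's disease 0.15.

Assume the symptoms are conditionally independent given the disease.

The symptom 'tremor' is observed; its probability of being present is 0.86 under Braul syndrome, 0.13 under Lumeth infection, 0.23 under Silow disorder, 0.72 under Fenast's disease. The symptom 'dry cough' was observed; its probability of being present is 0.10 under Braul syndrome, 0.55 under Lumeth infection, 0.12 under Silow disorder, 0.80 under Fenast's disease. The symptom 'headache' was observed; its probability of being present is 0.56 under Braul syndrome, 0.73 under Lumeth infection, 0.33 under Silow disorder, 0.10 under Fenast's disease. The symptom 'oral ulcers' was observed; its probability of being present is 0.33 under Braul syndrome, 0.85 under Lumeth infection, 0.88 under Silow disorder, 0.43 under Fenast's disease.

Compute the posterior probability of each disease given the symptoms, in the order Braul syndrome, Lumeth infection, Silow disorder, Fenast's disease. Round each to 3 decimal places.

0.257, 0.435, 0.126, 0.182

By Bayes' rule with conditional independence, the unnormalized weight for each hypothesis is prior × ∏ likelihoods:
  Braul syndrome: 0.33 × 0.86 × 0.10 × 0.56 × 0.33 = 0.0052446
  Lumeth infection: 0.20 × 0.13 × 0.55 × 0.73 × 0.85 = 0.0088731
  Silow disorder: 0.32 × 0.23 × 0.12 × 0.33 × 0.88 = 0.0025648
  Fenast's disease: 0.15 × 0.72 × 0.80 × 0.10 × 0.43 = 0.0037152
Normalizing constant Z = 0.0052446 + 0.0088731 + 0.0025648 + 0.0037152 = 0.020398.
P(Braul syndrome | evidence) = 0.0052446 / 0.020398 ≈ 0.257
P(Lumeth infection | evidence) = 0.0088731 / 0.020398 ≈ 0.435
P(Silow disorder | evidence) = 0.0025648 / 0.020398 ≈ 0.126
P(Fenast's disease | evidence) = 0.0037152 / 0.020398 ≈ 0.182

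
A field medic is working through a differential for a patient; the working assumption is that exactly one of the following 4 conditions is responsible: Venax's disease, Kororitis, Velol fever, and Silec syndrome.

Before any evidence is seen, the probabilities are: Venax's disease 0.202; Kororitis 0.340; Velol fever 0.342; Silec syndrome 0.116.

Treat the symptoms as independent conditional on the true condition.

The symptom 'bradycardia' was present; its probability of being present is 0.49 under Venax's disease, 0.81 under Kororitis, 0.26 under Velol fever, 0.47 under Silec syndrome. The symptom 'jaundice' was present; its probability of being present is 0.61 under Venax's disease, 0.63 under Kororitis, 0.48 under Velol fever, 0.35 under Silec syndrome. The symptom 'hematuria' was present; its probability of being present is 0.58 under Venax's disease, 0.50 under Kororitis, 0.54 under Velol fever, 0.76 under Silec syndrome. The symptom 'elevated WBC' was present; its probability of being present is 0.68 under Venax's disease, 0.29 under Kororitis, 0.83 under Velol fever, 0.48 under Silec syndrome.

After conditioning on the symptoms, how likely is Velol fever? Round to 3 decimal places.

0.255

For each hypothesis, the unnormalized posterior weight is prior × product of the symptom likelihoods:
  Venax's disease: 0.202 × 0.49 × 0.61 × 0.58 × 0.68 = 0.023813
  Kororitis: 0.340 × 0.81 × 0.63 × 0.50 × 0.29 = 0.025158
  Velol fever: 0.342 × 0.26 × 0.48 × 0.54 × 0.83 = 0.01913
  Silec syndrome: 0.116 × 0.47 × 0.35 × 0.76 × 0.48 = 0.0069611
The unnormalized weights sum to 0.075062.
P(Velol fever | evidence) = 0.01913 / 0.075062 ≈ 0.255.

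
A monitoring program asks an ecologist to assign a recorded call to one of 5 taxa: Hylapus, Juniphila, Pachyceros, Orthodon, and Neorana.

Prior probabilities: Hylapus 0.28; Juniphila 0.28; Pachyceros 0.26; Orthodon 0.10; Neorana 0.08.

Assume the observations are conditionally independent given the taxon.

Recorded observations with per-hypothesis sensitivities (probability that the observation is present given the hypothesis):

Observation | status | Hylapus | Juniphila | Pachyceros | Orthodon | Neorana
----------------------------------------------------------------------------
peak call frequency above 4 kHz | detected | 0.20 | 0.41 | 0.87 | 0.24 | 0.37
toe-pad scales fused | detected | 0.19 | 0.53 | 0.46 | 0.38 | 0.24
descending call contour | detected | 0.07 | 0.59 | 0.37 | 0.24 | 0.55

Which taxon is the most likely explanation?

Pachyceros

By Bayes' rule with conditional independence, the unnormalized weight for each hypothesis is prior × ∏ likelihoods:
  Hylapus: 0.28 × 0.20 × 0.19 × 0.07 = 0.0007448
  Juniphila: 0.28 × 0.41 × 0.53 × 0.59 = 0.035898
  Pachyceros: 0.26 × 0.87 × 0.46 × 0.37 = 0.038499
  Orthodon: 0.10 × 0.24 × 0.38 × 0.24 = 0.0021888
  Neorana: 0.08 × 0.37 × 0.24 × 0.55 = 0.0039072
Marginal likelihood of the evidence = 0.081238.
P(Hylapus | evidence) ≈ 0.0007448 / 0.081238 ≈ 0.009
P(Juniphila | evidence) ≈ 0.035898 / 0.081238 ≈ 0.442
P(Pachyceros | evidence) ≈ 0.038499 / 0.081238 ≈ 0.474
P(Orthodon | evidence) ≈ 0.0021888 / 0.081238 ≈ 0.027
P(Neorana | evidence) ≈ 0.0039072 / 0.081238 ≈ 0.048
The largest is 0.474, so Pachyceros is most probable.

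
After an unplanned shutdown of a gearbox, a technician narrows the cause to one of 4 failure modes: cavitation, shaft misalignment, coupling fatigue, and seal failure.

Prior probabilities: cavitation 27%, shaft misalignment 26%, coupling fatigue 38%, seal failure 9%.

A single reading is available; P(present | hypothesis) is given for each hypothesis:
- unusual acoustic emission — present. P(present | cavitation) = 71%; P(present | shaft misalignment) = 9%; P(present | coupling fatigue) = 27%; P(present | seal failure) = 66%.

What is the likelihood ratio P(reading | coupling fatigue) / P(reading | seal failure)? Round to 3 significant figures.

The Bayes factor is the ratio of the two likelihoods.
  coupling fatigue: 0.27
  seal failure: 0.66
Bayes factor = 0.27 / 0.66 ≈ 0.409

0.409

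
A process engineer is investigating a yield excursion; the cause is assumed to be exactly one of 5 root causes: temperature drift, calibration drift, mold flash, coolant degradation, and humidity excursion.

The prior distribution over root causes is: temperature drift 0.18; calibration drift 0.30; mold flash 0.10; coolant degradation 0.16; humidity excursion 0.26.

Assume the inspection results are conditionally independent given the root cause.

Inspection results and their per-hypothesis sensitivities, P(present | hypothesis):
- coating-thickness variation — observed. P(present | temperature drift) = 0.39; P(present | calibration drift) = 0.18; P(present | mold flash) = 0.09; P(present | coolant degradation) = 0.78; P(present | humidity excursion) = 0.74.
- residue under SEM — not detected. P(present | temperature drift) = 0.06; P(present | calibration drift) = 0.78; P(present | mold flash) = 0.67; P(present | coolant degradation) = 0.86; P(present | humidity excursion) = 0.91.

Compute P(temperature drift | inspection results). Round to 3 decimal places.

0.571

For each hypothesis, the unnormalized posterior weight is prior × product of the inspection result likelihoods (using 1 − P(present | H) for each absent inspection result):
  temperature drift: 0.18 × 0.39 × (1 − 0.06) = 0.065988
  calibration drift: 0.30 × 0.18 × (1 − 0.78) = 0.01188
  mold flash: 0.10 × 0.09 × (1 − 0.67) = 0.00297
  coolant degradation: 0.16 × 0.78 × (1 − 0.86) = 0.017472
  humidity excursion: 0.26 × 0.74 × (1 − 0.91) = 0.017316
Normalizing constant Z = 0.065988 + 0.01188 + 0.00297 + 0.017472 + 0.017316 = 0.11563.
P(temperature drift | evidence) = 0.065988 / 0.11563 ≈ 0.571.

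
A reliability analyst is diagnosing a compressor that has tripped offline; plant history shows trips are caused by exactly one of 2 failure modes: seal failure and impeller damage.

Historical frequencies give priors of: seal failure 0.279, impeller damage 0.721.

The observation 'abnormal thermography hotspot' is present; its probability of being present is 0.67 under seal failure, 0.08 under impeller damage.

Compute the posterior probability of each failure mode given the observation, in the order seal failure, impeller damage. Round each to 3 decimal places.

0.764, 0.236

Multiply each prior by the likelihood of the observation:
  seal failure: 0.279 × 0.67 = 0.18693
  impeller damage: 0.721 × 0.08 = 0.05768
The unnormalized weights sum to 0.24461.
P(seal failure | evidence) = 0.18693 / 0.24461 ≈ 0.764
P(impeller damage | evidence) = 0.05768 / 0.24461 ≈ 0.236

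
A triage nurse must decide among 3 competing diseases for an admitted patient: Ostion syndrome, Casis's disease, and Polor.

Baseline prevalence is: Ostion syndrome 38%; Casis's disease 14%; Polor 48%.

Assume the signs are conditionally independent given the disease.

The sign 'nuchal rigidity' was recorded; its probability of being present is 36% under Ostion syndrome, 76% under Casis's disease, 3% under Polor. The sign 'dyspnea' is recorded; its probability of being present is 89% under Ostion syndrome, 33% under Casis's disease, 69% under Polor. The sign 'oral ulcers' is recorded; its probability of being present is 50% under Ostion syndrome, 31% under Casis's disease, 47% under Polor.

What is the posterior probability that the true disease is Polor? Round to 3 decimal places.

0.061

For each hypothesis, the unnormalized posterior weight is prior × product of the sign likelihoods:
  Ostion syndrome: 0.38 × 0.36 × 0.89 × 0.50 = 0.060876
  Casis's disease: 0.14 × 0.76 × 0.33 × 0.31 = 0.010885
  Polor: 0.48 × 0.03 × 0.69 × 0.47 = 0.0046699
Normalizing constant Z = 0.060876 + 0.010885 + 0.0046699 = 0.076431.
P(Polor | evidence) = 0.0046699 / 0.076431 ≈ 0.061.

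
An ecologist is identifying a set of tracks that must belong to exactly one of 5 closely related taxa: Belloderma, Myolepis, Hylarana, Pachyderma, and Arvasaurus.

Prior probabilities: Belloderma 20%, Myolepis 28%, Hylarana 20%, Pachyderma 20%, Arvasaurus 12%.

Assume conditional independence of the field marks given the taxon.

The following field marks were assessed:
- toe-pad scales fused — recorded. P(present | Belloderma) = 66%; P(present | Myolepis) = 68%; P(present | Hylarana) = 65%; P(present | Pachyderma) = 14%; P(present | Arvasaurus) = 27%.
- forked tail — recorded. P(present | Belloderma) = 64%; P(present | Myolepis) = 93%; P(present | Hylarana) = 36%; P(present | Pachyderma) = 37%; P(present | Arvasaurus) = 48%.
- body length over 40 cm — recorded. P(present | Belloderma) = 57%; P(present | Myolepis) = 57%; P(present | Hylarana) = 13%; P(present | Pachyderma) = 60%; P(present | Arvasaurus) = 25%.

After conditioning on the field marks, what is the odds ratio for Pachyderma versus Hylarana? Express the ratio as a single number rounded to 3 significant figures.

1.02

Unnormalized posterior weight (prior times the field mark likelihoods) for each of the two hypotheses:
  Pachyderma: 0.20 × 0.14 × 0.37 × 0.60 = 0.006216
  Hylarana: 0.20 × 0.65 × 0.36 × 0.13 = 0.006084
Odds(Pachyderma : Hylarana) = 0.006216 / 0.006084 ≈ 1.02.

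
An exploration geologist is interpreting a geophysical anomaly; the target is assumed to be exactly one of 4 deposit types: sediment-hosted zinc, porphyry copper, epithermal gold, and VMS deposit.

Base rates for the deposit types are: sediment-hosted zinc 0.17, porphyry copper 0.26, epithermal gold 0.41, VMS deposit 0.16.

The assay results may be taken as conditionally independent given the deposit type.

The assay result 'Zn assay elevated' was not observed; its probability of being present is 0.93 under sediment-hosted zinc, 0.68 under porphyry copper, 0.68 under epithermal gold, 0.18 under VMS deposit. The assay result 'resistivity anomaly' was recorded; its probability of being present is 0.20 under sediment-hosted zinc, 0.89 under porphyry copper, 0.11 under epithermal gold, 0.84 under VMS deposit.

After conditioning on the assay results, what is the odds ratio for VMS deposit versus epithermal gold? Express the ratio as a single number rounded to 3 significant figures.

7.64

The normalizing constant cancels in an odds ratio, so compute prior × likelihood for the two hypotheses only (using 1 − P(present | H) for each absent assay result):
  VMS deposit: 0.16 × (1 − 0.18) × 0.84 = 0.11021
  epithermal gold: 0.41 × (1 − 0.68) × 0.11 = 0.014432
Posterior odds = 0.11021 / 0.014432 ≈ 7.64.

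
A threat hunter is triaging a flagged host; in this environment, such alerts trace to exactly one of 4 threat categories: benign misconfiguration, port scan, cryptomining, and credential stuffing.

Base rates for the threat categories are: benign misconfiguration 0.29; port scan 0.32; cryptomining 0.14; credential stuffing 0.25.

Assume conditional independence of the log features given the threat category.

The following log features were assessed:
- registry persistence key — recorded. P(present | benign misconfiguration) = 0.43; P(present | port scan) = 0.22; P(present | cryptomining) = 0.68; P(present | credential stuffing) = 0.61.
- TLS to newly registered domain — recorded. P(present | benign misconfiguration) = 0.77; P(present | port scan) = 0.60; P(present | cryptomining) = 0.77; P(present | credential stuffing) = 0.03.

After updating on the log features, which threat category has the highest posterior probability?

By Bayes' rule with conditional independence, the unnormalized weight for each hypothesis is prior × ∏ likelihoods:
  benign misconfiguration: 0.29 × 0.43 × 0.77 = 0.096019
  port scan: 0.32 × 0.22 × 0.60 = 0.04224
  cryptomining: 0.14 × 0.68 × 0.77 = 0.073304
  credential stuffing: 0.25 × 0.61 × 0.03 = 0.004575
The unnormalized weights sum to 0.21614.
P(benign misconfiguration | evidence) ≈ 0.096019 / 0.21614 ≈ 0.444
P(port scan | evidence) ≈ 0.04224 / 0.21614 ≈ 0.195
P(cryptomining | evidence) ≈ 0.073304 / 0.21614 ≈ 0.339
P(credential stuffing | evidence) ≈ 0.004575 / 0.21614 ≈ 0.021
The largest is 0.444, so benign misconfiguration is most probable.

benign misconfiguration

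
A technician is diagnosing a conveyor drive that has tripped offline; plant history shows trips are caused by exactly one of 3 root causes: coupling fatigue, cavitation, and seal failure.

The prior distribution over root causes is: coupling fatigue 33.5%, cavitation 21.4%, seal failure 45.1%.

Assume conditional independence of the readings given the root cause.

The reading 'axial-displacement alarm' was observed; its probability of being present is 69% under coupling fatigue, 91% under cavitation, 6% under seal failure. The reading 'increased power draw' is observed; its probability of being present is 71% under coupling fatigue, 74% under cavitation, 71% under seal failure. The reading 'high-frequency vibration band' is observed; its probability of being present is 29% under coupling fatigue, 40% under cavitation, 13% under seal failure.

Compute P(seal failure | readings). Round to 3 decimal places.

For each hypothesis, the unnormalized posterior weight is prior × product of the reading likelihoods:
  coupling fatigue: 0.335 × 0.69 × 0.71 × 0.29 = 0.047594
  cavitation: 0.214 × 0.91 × 0.74 × 0.40 = 0.057643
  seal failure: 0.451 × 0.06 × 0.71 × 0.13 = 0.0024976
The unnormalized weights sum to 0.10773.
P(seal failure | evidence) = 0.0024976 / 0.10773 ≈ 0.023.

0.023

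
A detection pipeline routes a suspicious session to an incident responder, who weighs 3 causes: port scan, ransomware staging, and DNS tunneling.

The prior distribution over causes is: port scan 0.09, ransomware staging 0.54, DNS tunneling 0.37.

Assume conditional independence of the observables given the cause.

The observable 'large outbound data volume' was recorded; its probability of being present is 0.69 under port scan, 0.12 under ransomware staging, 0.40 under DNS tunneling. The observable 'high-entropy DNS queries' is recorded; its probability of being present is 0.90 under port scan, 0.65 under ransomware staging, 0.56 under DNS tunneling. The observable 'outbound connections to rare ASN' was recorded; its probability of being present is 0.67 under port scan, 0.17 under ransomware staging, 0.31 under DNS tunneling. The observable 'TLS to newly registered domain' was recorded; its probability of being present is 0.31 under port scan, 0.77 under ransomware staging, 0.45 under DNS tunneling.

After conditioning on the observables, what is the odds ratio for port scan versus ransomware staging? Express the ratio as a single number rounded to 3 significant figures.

Unnormalized posterior weight (prior times the observable likelihoods) for each of the two hypotheses:
  port scan: 0.09 × 0.69 × 0.90 × 0.67 × 0.31 = 0.011608
  ransomware staging: 0.54 × 0.12 × 0.65 × 0.17 × 0.77 = 0.0055135
Posterior odds = 0.011608 / 0.0055135 ≈ 2.11.

2.11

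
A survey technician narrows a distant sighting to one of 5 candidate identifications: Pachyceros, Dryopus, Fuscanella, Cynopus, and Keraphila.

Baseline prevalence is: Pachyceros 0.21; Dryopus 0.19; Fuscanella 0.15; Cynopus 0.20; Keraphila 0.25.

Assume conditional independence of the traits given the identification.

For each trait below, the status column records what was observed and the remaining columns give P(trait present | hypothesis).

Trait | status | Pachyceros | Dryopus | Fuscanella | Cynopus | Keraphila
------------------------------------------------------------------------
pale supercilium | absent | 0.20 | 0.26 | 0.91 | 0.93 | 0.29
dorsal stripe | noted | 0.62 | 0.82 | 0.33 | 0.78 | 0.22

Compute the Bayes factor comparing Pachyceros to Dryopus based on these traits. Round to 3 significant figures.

Joint likelihood of the trait pattern under each hypothesis (using 1 − P(present | H) for each absent trait):
  Pachyceros: (1 − 0.20) × 0.62 = 0.496
  Dryopus: (1 − 0.26) × 0.82 = 0.6068
Bayes factor = 0.496 / 0.6068 ≈ 0.817

0.817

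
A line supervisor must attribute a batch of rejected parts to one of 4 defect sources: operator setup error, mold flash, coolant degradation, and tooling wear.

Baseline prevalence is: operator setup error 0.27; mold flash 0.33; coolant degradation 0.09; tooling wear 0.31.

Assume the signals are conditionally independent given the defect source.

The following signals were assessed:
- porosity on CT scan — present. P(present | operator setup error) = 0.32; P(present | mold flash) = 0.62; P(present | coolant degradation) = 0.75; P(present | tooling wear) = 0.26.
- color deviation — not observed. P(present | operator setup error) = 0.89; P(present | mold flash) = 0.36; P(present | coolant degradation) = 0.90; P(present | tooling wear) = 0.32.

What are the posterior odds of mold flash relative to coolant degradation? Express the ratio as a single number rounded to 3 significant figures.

19.4

Posterior odds equal prior odds times the likelihood ratio; only the two competing hypotheses matter (using 1 − P(present | H) for each absent signal).
  mold flash: 0.33 × 0.62 × (1 − 0.36) = 0.13094
  coolant degradation: 0.09 × 0.75 × (1 − 0.90) = 0.00675
Posterior odds = 0.13094 / 0.00675 ≈ 19.4.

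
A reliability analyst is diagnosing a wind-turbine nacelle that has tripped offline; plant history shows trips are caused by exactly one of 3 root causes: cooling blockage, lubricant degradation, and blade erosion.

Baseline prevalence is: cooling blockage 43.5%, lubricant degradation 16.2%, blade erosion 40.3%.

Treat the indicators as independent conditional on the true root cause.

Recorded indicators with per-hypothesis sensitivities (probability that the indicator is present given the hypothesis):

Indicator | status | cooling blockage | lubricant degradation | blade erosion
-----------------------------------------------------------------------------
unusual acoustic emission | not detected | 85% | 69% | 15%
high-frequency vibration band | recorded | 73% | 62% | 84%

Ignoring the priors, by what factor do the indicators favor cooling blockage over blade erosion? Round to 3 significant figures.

Joint likelihood of the indicator pattern under each hypothesis (using 1 − P(present | H) for each absent indicator):
  cooling blockage: (1 − 0.85) × 0.73 = 0.1095
  blade erosion: (1 − 0.15) × 0.84 = 0.714
Bayes factor = 0.1095 / 0.714 ≈ 0.153

0.153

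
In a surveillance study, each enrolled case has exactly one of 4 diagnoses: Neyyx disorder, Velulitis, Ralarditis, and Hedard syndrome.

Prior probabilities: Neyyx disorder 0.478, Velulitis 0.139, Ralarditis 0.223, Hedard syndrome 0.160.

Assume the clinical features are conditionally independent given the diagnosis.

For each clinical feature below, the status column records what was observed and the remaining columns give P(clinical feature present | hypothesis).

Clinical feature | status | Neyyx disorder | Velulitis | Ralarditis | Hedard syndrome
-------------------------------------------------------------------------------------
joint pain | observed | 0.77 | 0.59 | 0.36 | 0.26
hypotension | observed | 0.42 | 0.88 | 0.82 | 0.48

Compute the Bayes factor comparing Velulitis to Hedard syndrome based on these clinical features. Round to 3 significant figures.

4.16

Joint likelihood of the clinical feature pattern under each hypothesis:
  Velulitis: 0.59 × 0.88 = 0.5192
  Hedard syndrome: 0.26 × 0.48 = 0.1248
Bayes factor = 0.5192 / 0.1248 ≈ 4.16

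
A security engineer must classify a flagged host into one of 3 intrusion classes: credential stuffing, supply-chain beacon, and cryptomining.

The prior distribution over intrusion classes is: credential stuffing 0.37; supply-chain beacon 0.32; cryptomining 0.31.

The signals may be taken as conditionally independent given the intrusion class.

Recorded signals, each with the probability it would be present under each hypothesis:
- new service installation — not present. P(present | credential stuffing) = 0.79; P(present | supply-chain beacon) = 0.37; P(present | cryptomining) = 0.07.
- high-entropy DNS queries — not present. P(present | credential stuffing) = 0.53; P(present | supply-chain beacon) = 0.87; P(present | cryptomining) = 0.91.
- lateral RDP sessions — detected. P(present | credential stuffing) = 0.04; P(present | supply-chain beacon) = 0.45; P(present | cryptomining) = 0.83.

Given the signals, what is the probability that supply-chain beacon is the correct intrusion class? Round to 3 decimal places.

0.339

For each hypothesis, the unnormalized posterior weight is prior × product of the signal likelihoods (using 1 − P(present | H) for each absent signal):
  credential stuffing: 0.37 × (1 − 0.79) × (1 − 0.53) × 0.04 = 0.0014608
  supply-chain beacon: 0.32 × (1 − 0.37) × (1 − 0.87) × 0.45 = 0.011794
  cryptomining: 0.31 × (1 − 0.07) × (1 − 0.91) × 0.83 = 0.021536
Marginal likelihood of the evidence = 0.03479.
P(supply-chain beacon | evidence) = 0.011794 / 0.03479 ≈ 0.339.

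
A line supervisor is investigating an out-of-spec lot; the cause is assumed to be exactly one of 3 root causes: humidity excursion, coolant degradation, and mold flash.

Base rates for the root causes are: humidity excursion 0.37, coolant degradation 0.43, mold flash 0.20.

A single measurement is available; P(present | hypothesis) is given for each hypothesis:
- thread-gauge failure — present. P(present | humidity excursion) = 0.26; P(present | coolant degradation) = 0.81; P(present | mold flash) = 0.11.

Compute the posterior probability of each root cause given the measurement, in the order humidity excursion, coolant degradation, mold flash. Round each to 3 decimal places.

By Bayes' rule, the unnormalized weight for each hypothesis is prior × likelihood:
  humidity excursion: 0.37 × 0.26 = 0.0962
  coolant degradation: 0.43 × 0.81 = 0.3483
  mold flash: 0.20 × 0.11 = 0.022
Normalizing constant Z = 0.0962 + 0.3483 + 0.022 = 0.4665.
P(humidity excursion | evidence) = 0.0962 / 0.4665 ≈ 0.206
P(coolant degradation | evidence) = 0.3483 / 0.4665 ≈ 0.747
P(mold flash | evidence) = 0.022 / 0.4665 ≈ 0.047

0.206, 0.747, 0.047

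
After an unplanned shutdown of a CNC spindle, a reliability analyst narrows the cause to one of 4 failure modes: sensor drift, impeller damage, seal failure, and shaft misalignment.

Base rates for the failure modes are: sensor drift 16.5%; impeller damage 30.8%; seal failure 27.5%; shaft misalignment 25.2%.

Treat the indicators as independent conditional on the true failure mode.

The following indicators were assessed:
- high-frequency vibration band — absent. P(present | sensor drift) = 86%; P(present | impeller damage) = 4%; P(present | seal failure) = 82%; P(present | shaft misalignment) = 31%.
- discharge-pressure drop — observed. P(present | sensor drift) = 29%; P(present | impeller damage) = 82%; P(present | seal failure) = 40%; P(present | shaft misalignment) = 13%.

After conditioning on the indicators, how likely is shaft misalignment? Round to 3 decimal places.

0.078

Multiply each prior by the joint likelihood of the indicator pattern (using 1 − P(present | H) for each absent indicator):
  sensor drift: 0.165 × (1 − 0.86) × 0.29 = 0.006699
  impeller damage: 0.308 × (1 − 0.04) × 0.82 = 0.24246
  seal failure: 0.275 × (1 − 0.82) × 0.40 = 0.0198
  shaft misalignment: 0.252 × (1 − 0.31) × 0.13 = 0.022604
The unnormalized weights sum to 0.29156.
P(shaft misalignment | evidence) = 0.022604 / 0.29156 ≈ 0.078.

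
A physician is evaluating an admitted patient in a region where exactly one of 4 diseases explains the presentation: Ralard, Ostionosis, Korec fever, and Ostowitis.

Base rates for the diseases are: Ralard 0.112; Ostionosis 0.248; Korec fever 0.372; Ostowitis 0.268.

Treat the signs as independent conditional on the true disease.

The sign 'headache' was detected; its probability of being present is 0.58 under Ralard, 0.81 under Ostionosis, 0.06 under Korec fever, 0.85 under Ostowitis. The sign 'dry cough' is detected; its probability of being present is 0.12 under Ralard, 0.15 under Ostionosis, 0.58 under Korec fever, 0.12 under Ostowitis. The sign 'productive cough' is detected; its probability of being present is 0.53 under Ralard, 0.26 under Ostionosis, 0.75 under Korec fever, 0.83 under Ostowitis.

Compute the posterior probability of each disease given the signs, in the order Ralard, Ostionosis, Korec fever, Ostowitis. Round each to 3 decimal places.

0.093, 0.177, 0.219, 0.511

By Bayes' rule with conditional independence, the unnormalized weight for each hypothesis is prior × ∏ likelihoods:
  Ralard: 0.112 × 0.58 × 0.12 × 0.53 = 0.0041315
  Ostionosis: 0.248 × 0.81 × 0.15 × 0.26 = 0.0078343
  Korec fever: 0.372 × 0.06 × 0.58 × 0.75 = 0.0097092
  Ostowitis: 0.268 × 0.85 × 0.12 × 0.83 = 0.022689
The unnormalized weights sum to 0.044364.
P(Ralard | evidence) = 0.0041315 / 0.044364 ≈ 0.093
P(Ostionosis | evidence) = 0.0078343 / 0.044364 ≈ 0.177
P(Korec fever | evidence) = 0.0097092 / 0.044364 ≈ 0.219
P(Ostowitis | evidence) = 0.022689 / 0.044364 ≈ 0.511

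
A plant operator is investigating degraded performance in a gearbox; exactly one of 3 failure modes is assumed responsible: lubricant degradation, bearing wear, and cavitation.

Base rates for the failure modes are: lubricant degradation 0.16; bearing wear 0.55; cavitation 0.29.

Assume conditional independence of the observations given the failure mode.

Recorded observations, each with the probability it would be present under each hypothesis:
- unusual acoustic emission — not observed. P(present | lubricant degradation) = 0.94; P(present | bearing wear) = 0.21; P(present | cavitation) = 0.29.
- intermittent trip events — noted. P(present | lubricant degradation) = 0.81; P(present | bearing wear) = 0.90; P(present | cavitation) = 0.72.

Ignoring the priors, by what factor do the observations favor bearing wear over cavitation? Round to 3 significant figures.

Take the product of per-observation likelihoods under each hypothesis (using 1 − P(present | H) for each absent observation), then divide.
  bearing wear: (1 − 0.21) × 0.90 = 0.711
  cavitation: (1 − 0.29) × 0.72 = 0.5112
Bayes factor = 0.711 / 0.5112 ≈ 1.39

1.39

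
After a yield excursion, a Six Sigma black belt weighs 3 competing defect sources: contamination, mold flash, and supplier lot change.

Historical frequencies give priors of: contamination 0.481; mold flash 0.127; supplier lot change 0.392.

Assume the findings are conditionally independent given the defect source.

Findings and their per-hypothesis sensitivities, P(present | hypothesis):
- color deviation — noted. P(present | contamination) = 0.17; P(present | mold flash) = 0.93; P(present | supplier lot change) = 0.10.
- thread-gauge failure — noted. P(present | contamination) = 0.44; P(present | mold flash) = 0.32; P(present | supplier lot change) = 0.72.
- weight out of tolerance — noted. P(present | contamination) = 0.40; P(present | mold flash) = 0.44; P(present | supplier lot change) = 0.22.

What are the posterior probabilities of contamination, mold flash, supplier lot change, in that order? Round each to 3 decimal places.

0.387, 0.447, 0.167

Multiply each prior by the joint likelihood of the evidence pattern:
  contamination: 0.481 × 0.17 × 0.44 × 0.40 = 0.014392
  mold flash: 0.127 × 0.93 × 0.32 × 0.44 = 0.01663
  supplier lot change: 0.392 × 0.10 × 0.72 × 0.22 = 0.0062093
The unnormalized weights sum to 0.037231.
P(contamination | evidence) = 0.014392 / 0.037231 ≈ 0.387
P(mold flash | evidence) = 0.01663 / 0.037231 ≈ 0.447
P(supplier lot change | evidence) = 0.0062093 / 0.037231 ≈ 0.167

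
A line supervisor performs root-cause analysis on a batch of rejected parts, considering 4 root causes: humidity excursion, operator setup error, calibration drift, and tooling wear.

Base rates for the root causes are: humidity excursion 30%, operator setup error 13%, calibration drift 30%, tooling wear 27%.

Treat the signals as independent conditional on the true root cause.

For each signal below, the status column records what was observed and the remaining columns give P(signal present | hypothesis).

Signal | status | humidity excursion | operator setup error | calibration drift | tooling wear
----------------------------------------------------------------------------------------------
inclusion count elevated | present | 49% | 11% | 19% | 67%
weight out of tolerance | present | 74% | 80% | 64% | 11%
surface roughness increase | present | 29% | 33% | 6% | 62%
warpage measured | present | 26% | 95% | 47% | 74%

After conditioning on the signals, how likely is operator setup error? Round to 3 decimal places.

0.163

By Bayes' rule with conditional independence, the unnormalized weight for each hypothesis is prior × ∏ likelihoods:
  humidity excursion: 0.30 × 0.49 × 0.74 × 0.29 × 0.26 = 0.008202
  operator setup error: 0.13 × 0.11 × 0.80 × 0.33 × 0.95 = 0.0035864
  calibration drift: 0.30 × 0.19 × 0.64 × 0.06 × 0.47 = 0.0010287
  tooling wear: 0.27 × 0.67 × 0.11 × 0.62 × 0.74 = 0.0091297
Normalizing constant Z = 0.008202 + 0.0035864 + 0.0010287 + 0.0091297 = 0.021947.
P(operator setup error | evidence) = 0.0035864 / 0.021947 ≈ 0.163.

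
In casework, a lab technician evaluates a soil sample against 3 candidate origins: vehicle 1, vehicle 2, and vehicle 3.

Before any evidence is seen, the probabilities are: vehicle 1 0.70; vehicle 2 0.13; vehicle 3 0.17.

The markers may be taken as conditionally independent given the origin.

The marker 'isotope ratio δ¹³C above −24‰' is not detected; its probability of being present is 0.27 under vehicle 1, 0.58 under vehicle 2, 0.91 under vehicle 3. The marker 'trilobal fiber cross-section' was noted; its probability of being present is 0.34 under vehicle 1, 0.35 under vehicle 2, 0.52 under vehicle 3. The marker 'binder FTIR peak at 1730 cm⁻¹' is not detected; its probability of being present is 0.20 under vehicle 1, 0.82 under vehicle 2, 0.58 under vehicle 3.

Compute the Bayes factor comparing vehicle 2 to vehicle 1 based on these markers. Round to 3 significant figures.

Take the product of per-marker likelihoods under each hypothesis (using 1 − P(present | H) for each absent marker), then divide.
  vehicle 2: (1 − 0.58) × 0.35 × (1 − 0.82) = 0.02646
  vehicle 1: (1 − 0.27) × 0.34 × (1 − 0.20) = 0.19856
Bayes factor = 0.02646 / 0.19856 ≈ 0.133

0.133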